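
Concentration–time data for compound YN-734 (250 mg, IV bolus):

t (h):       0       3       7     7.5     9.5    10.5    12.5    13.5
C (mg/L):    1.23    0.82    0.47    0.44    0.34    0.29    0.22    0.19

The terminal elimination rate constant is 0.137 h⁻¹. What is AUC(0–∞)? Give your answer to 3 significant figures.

Trapezoidal AUC_0→13.5:
  [0→3]: (1.23+0.82)/2 × 3 = 3.075
  [3→7]: (0.82+0.47)/2 × 4 = 2.58
  [7→7.5]: (0.47+0.44)/2 × 0.5 = 0.2275
  [7.5→9.5]: (0.44+0.34)/2 × 2 = 0.78
  [9.5→10.5]: (0.34+0.29)/2 × 1 = 0.315
  [10.5→12.5]: (0.29+0.22)/2 × 2 = 0.51
  [12.5→13.5]: (0.22+0.19)/2 × 1 = 0.205
  Sum = 7.6925 mg/L·h
Extrapolated tail: C_last / k_e = 0.19 / 0.137 = 1.387
AUC_0→∞ = 7.6925 + 1.387 = 9.0795 mg/L·h

AUC = 9.08 mg/L·h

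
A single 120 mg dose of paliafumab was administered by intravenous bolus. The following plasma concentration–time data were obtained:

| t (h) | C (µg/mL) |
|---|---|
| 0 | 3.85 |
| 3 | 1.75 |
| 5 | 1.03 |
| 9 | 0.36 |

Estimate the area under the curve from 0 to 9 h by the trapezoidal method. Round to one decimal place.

AUC = 14.0 µg/mL·h

Trapezoidal AUC_0→9:
  [0→3]: (3.85+1.75)/2 × 3 = 8.4
  [3→5]: (1.75+1.03)/2 × 2 = 2.78
  [5→9]: (1.03+0.36)/2 × 4 = 2.78
  Sum = 13.96 µg/mL·h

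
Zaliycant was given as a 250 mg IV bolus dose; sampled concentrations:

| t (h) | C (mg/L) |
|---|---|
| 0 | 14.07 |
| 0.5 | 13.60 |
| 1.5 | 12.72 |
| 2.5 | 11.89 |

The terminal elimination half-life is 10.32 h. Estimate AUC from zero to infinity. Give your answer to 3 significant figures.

Trapezoidal AUC_0→2.5:
  [0→0.5]: (14.07+13.60)/2 × 0.5 = 6.9175
  [0.5→1.5]: (13.60+12.72)/2 × 1 = 13.16
  [1.5→2.5]: (12.72+11.89)/2 × 1 = 12.305
  Sum = 32.3825 mg/L·h
k_e = ln2 / t½ = 0.693147 / 10.32 = 0.0672 h^-1
Extrapolated tail: C_last / k_e = 11.89 / 0.0672 = 176.935
AUC_0→∞ = 32.3825 + 176.935 = 209.3175 mg/L·h

AUC = 209 mg/L·h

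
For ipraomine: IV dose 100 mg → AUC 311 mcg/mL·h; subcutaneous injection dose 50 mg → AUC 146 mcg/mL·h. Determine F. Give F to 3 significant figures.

F = 0.939

F = (AUC_ev / D_ev) / (AUC_iv / D_iv)
  = (146/50) / (311/100)
  = 2.92 / 3.11 = 0.9389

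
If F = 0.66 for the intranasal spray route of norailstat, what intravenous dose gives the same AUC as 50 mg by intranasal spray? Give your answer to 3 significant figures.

D_iv = 33.0 mg

Systemic exposure from an extravascular dose = F × D_ev, so the equivalent IV dose is F × D_ev.
D_iv = F × D_ev = 0.66 × 50 = 33 mg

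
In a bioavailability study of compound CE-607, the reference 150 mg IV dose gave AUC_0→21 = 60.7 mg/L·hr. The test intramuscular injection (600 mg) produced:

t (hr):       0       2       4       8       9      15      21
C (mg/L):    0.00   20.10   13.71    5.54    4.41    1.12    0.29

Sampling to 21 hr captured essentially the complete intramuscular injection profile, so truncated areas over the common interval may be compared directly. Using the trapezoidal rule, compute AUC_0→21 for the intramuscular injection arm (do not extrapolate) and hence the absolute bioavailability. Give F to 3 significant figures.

F = 0.487

Trapezoidal AUC_0→21 (intramuscular injection):
  [0→2]: (0.00+20.10)/2 × 2 = 20.1
  [2→4]: (20.10+13.71)/2 × 2 = 33.81
  [4→8]: (13.71+5.54)/2 × 4 = 38.5
  [8→9]: (5.54+4.41)/2 × 1 = 4.975
  [9→15]: (4.41+1.12)/2 × 6 = 16.59
  [15→21]: (1.12+0.29)/2 × 6 = 4.23
  Sum = 118.205 mg/L·hr
F = (AUC_ev/D_ev)/(AUC_iv/D_iv) = (118.205/600)/(60.7/150) = 0.197008/0.404667 = 0.4868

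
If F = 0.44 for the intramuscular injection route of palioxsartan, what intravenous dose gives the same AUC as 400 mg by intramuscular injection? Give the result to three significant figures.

Systemic exposure from an extravascular dose = F × D_ev, so the equivalent IV dose is F × D_ev.
D_iv = F × D_ev = 0.44 × 400 = 176 mg

D_iv = 176 mg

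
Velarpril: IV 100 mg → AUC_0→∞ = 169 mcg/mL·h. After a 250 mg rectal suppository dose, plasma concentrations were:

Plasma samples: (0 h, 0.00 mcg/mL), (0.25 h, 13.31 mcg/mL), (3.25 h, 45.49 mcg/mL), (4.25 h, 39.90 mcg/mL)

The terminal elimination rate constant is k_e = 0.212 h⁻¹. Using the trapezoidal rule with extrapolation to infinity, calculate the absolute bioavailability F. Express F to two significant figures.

Trapezoidal AUC_0→4.25 (rectal suppository):
  [0→0.25]: (0.00+13.31)/2 × 0.25 = 1.66375
  [0.25→3.25]: (13.31+45.49)/2 × 3 = 88.2
  [3.25→4.25]: (45.49+39.90)/2 × 1 = 42.695
  Sum = 132.55875 mcg/mL·h
Tail: C_last/k_e = 39.90/0.212 = 188.208
AUC_0→∞ (rectal suppository) = 132.55875 + 188.208 = 320.76675 mcg/mL·h
F = (AUC_ev/D_ev)/(AUC_iv/D_iv) = (320.76675/250)/(169/100) = 1.283067/1.69 = 0.7592

F = 0.76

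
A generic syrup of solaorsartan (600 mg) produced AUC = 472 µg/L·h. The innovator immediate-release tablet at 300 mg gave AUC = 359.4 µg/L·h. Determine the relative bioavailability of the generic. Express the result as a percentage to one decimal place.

F_rel = (AUC_test/D_test) / (AUC_ref/D_ref)
      = (472/600) / (359.4/300)
      = 0.786667 / 1.198 = 0.6567 = 65.67%

F_rel = 65.7%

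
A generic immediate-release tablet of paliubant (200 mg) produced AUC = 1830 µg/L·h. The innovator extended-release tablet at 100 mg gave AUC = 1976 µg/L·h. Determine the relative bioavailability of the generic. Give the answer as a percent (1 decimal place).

F_rel = 46.3%

F_rel = (AUC_test/D_test) / (AUC_ref/D_ref)
      = (1830/200) / (1976/100)
      = 9.15 / 19.76 = 0.4631 = 46.31%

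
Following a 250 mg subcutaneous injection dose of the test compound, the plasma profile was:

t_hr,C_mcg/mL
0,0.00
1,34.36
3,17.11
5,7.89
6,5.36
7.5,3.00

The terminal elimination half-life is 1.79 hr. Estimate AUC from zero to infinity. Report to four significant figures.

AUC = 114.3 mcg/mL·hr

Trapezoidal AUC_0→7.5:
  [0→1]: (0.00+34.36)/2 × 1 = 17.18
  [1→3]: (34.36+17.11)/2 × 2 = 51.47
  [3→5]: (17.11+7.89)/2 × 2 = 25.0
  [5→6]: (7.89+5.36)/2 × 1 = 6.625
  [6→7.5]: (5.36+3.00)/2 × 1.5 = 6.27
  Sum = 106.545 mcg/mL·hr
k_e = ln2 / t½ = 0.693147 / 1.79 = 0.3872 hr^-1
Extrapolated tail: C_last / k_e = 3.00 / 0.3872 = 7.748
AUC_0→∞ = 106.545 + 7.748 = 114.293 mcg/mL·hr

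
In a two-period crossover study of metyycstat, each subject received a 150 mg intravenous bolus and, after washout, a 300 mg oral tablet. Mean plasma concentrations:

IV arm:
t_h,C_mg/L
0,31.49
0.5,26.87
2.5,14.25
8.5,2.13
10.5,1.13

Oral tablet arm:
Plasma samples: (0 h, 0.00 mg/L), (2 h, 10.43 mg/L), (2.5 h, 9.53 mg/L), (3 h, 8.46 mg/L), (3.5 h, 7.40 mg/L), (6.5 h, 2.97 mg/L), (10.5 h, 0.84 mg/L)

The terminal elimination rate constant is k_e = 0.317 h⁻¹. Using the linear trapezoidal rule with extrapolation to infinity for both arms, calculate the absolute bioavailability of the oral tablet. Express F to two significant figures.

Trapezoidal AUC_0→10.5 (IV):
  [0→0.5]: (31.49+26.87)/2 × 0.5 = 14.59
  [0.5→2.5]: (26.87+14.25)/2 × 2 = 41.12
  [2.5→8.5]: (14.25+2.13)/2 × 6 = 49.14
  [8.5→10.5]: (2.13+1.13)/2 × 2 = 3.26
  Sum = 108.11 mg/L·h
IV tail: 1.13/0.317 = 3.565; AUC_iv,0→∞ = 108.11 + 3.565 = 111.675 mg/L·h
Trapezoidal AUC_0→10.5 (oral tablet):
  [0→2]: (0.00+10.43)/2 × 2 = 10.43
  [2→2.5]: (10.43+9.53)/2 × 0.5 = 4.99
  [2.5→3]: (9.53+8.46)/2 × 0.5 = 4.4975
  [3→3.5]: (8.46+7.40)/2 × 0.5 = 3.965
  [3.5→6.5]: (7.40+2.97)/2 × 3 = 15.555
  [6.5→10.5]: (2.97+0.84)/2 × 4 = 7.62
  Sum = 47.0575 mg/L·h
oral tablet tail: 0.84/0.317 = 2.650; AUC_ev,0→∞ = 47.0575 + 2.650 = 49.7075 mg/L·h
F = (AUC_ev/D_ev)/(AUC_iv/D_iv) = (49.7075/300)/(111.675/150) = 0.165692/0.7445 = 0.2226

F = 0.22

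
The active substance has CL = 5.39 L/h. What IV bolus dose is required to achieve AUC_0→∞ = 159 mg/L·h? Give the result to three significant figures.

Dose_iv = CL × AUC_0→∞
     = 5.39 × 159 = 857.01 mg

Dose = 857 mg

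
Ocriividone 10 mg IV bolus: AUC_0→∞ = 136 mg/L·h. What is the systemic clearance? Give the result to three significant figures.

CL = Dose_iv / AUC_0→∞
   = 10 / 136 = 0.0735294 L/h

CL = 0.0735 L/h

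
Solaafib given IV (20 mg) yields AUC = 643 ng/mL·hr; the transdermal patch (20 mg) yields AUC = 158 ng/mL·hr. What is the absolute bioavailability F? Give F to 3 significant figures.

F = 0.246

F = (AUC_ev / D_ev) / (AUC_iv / D_iv)
  = (158/20) / (643/20)
  = 7.9 / 32.15 = 0.2457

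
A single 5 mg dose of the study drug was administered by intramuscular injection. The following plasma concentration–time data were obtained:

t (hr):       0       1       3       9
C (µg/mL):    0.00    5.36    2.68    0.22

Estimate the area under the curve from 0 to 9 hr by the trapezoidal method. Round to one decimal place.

Trapezoidal AUC_0→9:
  [0→1]: (0.00+5.36)/2 × 1 = 2.68
  [1→3]: (5.36+2.68)/2 × 2 = 8.04
  [3→9]: (2.68+0.22)/2 × 6 = 8.7
  Sum = 19.42 µg/mL·hr

AUC = 19.4 µg/mL·hr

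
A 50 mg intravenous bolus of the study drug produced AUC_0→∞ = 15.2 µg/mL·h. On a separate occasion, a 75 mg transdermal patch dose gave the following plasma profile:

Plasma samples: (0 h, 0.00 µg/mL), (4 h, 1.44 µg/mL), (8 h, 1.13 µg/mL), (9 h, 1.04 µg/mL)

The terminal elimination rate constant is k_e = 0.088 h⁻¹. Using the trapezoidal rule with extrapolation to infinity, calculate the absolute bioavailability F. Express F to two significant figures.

Trapezoidal AUC_0→9 (transdermal patch):
  [0→4]: (0.00+1.44)/2 × 4 = 2.88
  [4→8]: (1.44+1.13)/2 × 4 = 5.14
  [8→9]: (1.13+1.04)/2 × 1 = 1.085
  Sum = 9.105 µg/mL·h
Tail: C_last/k_e = 1.04/0.088 = 11.818
AUC_0→∞ (transdermal patch) = 9.105 + 11.818 = 20.923 µg/mL·h
F = (AUC_ev/D_ev)/(AUC_iv/D_iv) = (20.923/75)/(15.2/50) = 0.278973/0.304 = 0.9177

F = 0.92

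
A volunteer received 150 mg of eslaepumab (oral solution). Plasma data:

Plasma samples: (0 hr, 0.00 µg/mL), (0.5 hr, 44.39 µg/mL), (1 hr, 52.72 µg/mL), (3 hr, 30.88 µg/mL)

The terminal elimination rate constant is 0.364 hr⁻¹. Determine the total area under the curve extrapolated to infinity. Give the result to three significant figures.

AUC = 204 µg/mL·hr

Trapezoidal AUC_0→3:
  [0→0.5]: (0.00+44.39)/2 × 0.5 = 11.0975
  [0.5→1]: (44.39+52.72)/2 × 0.5 = 24.2775
  [1→3]: (52.72+30.88)/2 × 2 = 83.6
  Sum = 118.975 µg/mL·hr
Extrapolated tail: C_last / k_e = 30.88 / 0.364 = 84.835
AUC_0→∞ = 118.975 + 84.835 = 203.81 µg/mL·hr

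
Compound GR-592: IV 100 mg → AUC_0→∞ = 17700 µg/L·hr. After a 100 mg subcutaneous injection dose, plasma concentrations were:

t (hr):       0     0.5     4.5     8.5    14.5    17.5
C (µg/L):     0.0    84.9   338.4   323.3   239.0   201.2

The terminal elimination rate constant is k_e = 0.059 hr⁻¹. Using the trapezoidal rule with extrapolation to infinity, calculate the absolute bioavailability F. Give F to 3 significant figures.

Trapezoidal AUC_0→17.5 (subcutaneous injection):
  [0→0.5]: (0.0+84.9)/2 × 0.5 = 21.225
  [0.5→4.5]: (84.9+338.4)/2 × 4 = 846.6
  [4.5→8.5]: (338.4+323.3)/2 × 4 = 1323.4
  [8.5→14.5]: (323.3+239.0)/2 × 6 = 1686.9
  [14.5→17.5]: (239.0+201.2)/2 × 3 = 660.3
  Sum = 4538.425 µg/L·hr
Tail: C_last/k_e = 201.2/0.059 = 3410.169
AUC_0→∞ (subcutaneous injection) = 4538.425 + 3410.169 = 7948.594 µg/L·hr
F = (AUC_ev/D_ev)/(AUC_iv/D_iv) = (7948.594/100)/(17700/100) = 79.48594/177 = 0.4491

F = 0.449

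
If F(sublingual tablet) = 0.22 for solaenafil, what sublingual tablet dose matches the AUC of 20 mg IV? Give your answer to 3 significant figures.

D_sublingual = 90.9 mg

For equal systemic exposure: F × D_ev = D_iv
D_ev = D_iv / F = 20 / 0.22 = 90.9091 mg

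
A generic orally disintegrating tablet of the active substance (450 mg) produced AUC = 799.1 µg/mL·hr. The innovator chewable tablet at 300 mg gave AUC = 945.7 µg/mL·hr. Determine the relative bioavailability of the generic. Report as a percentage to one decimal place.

F_rel = 56.3%

F_rel = (AUC_test/D_test) / (AUC_ref/D_ref)
      = (799.1/450) / (945.7/300)
      = 1.77578 / 3.15233 = 0.5633 = 56.33%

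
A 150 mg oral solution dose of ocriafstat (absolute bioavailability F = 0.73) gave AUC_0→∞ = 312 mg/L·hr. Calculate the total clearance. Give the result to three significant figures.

CL = F × Dose / AUC_0→∞
   = 0.73 × 150 / 312 = 0.350962 L/hr

CL = 0.351 L/hr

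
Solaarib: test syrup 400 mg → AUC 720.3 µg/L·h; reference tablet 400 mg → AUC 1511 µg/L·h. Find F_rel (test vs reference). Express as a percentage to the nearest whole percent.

F_rel = 48%

F_rel = (AUC_test/D_test) / (AUC_ref/D_ref)
      = (720.3/400) / (1511/400)
      = 1.80075 / 3.7775 = 0.4767 = 47.67%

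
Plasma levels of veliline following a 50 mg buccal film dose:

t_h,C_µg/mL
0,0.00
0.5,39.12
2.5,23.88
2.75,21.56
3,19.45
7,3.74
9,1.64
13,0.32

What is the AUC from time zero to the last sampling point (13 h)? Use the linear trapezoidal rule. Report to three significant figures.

AUC = 139 µg/mL·h

Trapezoidal AUC_0→13:
  [0→0.5]: (0.00+39.12)/2 × 0.5 = 9.78
  [0.5→2.5]: (39.12+23.88)/2 × 2 = 63.0
  [2.5→2.75]: (23.88+21.56)/2 × 0.25 = 5.68
  [2.75→3]: (21.56+19.45)/2 × 0.25 = 5.12625
  [3→7]: (19.45+3.74)/2 × 4 = 46.38
  [7→9]: (3.74+1.64)/2 × 2 = 5.38
  [9→13]: (1.64+0.32)/2 × 4 = 3.92
  Sum = 139.26625 µg/mL·h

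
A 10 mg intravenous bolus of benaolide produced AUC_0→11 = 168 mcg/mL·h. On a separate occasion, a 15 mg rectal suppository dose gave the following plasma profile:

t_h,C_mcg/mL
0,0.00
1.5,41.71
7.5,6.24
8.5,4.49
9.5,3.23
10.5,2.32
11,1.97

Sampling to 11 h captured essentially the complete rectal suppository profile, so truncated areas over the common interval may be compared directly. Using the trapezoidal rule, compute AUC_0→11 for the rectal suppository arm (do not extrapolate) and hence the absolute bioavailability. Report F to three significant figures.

Trapezoidal AUC_0→11 (rectal suppository):
  [0→1.5]: (0.00+41.71)/2 × 1.5 = 31.2825
  [1.5→7.5]: (41.71+6.24)/2 × 6 = 143.85
  [7.5→8.5]: (6.24+4.49)/2 × 1 = 5.365
  [8.5→9.5]: (4.49+3.23)/2 × 1 = 3.86
  [9.5→10.5]: (3.23+2.32)/2 × 1 = 2.775
  [10.5→11]: (2.32+1.97)/2 × 0.5 = 1.0725
  Sum = 188.205 mcg/mL·h
F = (AUC_ev/D_ev)/(AUC_iv/D_iv) = (188.205/15)/(168/10) = 12.547/16.8 = 0.7468

F = 0.747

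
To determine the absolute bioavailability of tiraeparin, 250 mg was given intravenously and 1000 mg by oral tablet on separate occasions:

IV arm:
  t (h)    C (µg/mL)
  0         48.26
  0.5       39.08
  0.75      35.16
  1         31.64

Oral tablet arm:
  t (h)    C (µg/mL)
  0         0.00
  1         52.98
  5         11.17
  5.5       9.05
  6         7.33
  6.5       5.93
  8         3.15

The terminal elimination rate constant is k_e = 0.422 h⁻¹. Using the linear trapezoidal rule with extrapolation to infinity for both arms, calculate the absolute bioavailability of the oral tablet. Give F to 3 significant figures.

F = 0.397

Trapezoidal AUC_0→1 (IV):
  [0→0.5]: (48.26+39.08)/2 × 0.5 = 21.835
  [0.5→0.75]: (39.08+35.16)/2 × 0.25 = 9.28
  [0.75→1]: (35.16+31.64)/2 × 0.25 = 8.35
  Sum = 39.465 µg/mL·h
IV tail: 31.64/0.422 = 74.976; AUC_iv,0→∞ = 39.465 + 74.976 = 114.441 µg/mL·h
Trapezoidal AUC_0→8 (oral tablet):
  [0→1]: (0.00+52.98)/2 × 1 = 26.49
  [1→5]: (52.98+11.17)/2 × 4 = 128.3
  [5→5.5]: (11.17+9.05)/2 × 0.5 = 5.055
  [5.5→6]: (9.05+7.33)/2 × 0.5 = 4.095
  [6→6.5]: (7.33+5.93)/2 × 0.5 = 3.315
  [6.5→8]: (5.93+3.15)/2 × 1.5 = 6.81
  Sum = 174.065 µg/mL·h
oral tablet tail: 3.15/0.422 = 7.464; AUC_ev,0→∞ = 174.065 + 7.464 = 181.529 µg/mL·h
F = (AUC_ev/D_ev)/(AUC_iv/D_iv) = (181.529/1000)/(114.441/250) = 0.181529/0.457764 = 0.3966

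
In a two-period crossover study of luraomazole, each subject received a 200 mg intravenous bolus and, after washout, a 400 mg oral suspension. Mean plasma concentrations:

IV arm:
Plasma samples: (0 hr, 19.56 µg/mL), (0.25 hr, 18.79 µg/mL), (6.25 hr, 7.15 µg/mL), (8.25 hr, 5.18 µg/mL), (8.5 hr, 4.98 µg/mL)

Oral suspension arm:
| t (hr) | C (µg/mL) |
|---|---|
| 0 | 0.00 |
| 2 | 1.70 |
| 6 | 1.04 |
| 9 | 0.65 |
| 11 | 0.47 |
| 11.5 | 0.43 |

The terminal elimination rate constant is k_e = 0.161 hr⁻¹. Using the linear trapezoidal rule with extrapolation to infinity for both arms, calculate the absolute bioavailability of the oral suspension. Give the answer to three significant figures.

Trapezoidal AUC_0→8.5 (IV):
  [0→0.25]: (19.56+18.79)/2 × 0.25 = 4.79375
  [0.25→6.25]: (18.79+7.15)/2 × 6 = 77.82
  [6.25→8.25]: (7.15+5.18)/2 × 2 = 12.33
  [8.25→8.5]: (5.18+4.98)/2 × 0.25 = 1.27
  Sum = 96.21375 µg/mL·hr
IV tail: 4.98/0.161 = 30.932; AUC_iv,0→∞ = 96.21375 + 30.932 = 127.14575 µg/mL·hr
Trapezoidal AUC_0→11.5 (oral suspension):
  [0→2]: (0.00+1.70)/2 × 2 = 1.7
  [2→6]: (1.70+1.04)/2 × 4 = 5.48
  [6→9]: (1.04+0.65)/2 × 3 = 2.535
  [9→11]: (0.65+0.47)/2 × 2 = 1.12
  [11→11.5]: (0.47+0.43)/2 × 0.5 = 0.225
  Sum = 11.06 µg/mL·hr
oral suspension tail: 0.43/0.161 = 2.671; AUC_ev,0→∞ = 11.06 + 2.671 = 13.731 µg/mL·hr
F = (AUC_ev/D_ev)/(AUC_iv/D_iv) = (13.731/400)/(127.14575/200) = 0.0343275/0.63572875 = 0.0540

F = 0.0540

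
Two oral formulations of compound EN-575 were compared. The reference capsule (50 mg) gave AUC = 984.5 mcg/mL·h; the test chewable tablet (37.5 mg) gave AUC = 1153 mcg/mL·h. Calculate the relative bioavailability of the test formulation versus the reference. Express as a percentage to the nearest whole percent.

F_rel = 156%

F_rel = (AUC_test/D_test) / (AUC_ref/D_ref)
      = (1153/37.5) / (984.5/50)
      = 30.7467 / 19.69 = 1.5615 = 156.15%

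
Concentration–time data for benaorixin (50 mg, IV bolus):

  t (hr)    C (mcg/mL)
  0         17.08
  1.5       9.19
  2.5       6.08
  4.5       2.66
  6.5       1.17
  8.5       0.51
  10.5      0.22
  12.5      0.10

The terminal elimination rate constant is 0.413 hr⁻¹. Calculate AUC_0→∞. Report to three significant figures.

Trapezoidal AUC_0→12.5:
  [0→1.5]: (17.08+9.19)/2 × 1.5 = 19.7025
  [1.5→2.5]: (9.19+6.08)/2 × 1 = 7.635
  [2.5→4.5]: (6.08+2.66)/2 × 2 = 8.74
  [4.5→6.5]: (2.66+1.17)/2 × 2 = 3.83
  [6.5→8.5]: (1.17+0.51)/2 × 2 = 1.68
  [8.5→10.5]: (0.51+0.22)/2 × 2 = 0.73
  [10.5→12.5]: (0.22+0.10)/2 × 2 = 0.32
  Sum = 42.6375 mcg/mL·hr
Extrapolated tail: C_last / k_e = 0.10 / 0.413 = 0.242
AUC_0→∞ = 42.6375 + 0.242 = 42.8795 mcg/mL·hr

AUC = 42.9 mcg/mL·hr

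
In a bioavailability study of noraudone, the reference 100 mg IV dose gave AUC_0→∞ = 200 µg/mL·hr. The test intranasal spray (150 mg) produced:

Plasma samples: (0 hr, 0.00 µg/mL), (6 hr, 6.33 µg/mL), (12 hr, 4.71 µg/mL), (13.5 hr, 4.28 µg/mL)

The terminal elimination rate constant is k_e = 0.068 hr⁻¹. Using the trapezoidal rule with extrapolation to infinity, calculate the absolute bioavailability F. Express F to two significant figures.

F = 0.41

Trapezoidal AUC_0→13.5 (intranasal spray):
  [0→6]: (0.00+6.33)/2 × 6 = 18.99
  [6→12]: (6.33+4.71)/2 × 6 = 33.12
  [12→13.5]: (4.71+4.28)/2 × 1.5 = 6.7425
  Sum = 58.8525 µg/mL·hr
Tail: C_last/k_e = 4.28/0.068 = 62.941
AUC_0→∞ (intranasal spray) = 58.8525 + 62.941 = 121.7935 µg/mL·hr
F = (AUC_ev/D_ev)/(AUC_iv/D_iv) = (121.7935/150)/(200/100) = 0.811957/2 = 0.4060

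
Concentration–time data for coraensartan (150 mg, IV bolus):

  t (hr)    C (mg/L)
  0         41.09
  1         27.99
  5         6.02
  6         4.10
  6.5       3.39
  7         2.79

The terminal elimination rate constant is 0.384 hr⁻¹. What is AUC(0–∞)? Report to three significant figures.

AUC = 118 mg/L·hr

Trapezoidal AUC_0→7:
  [0→1]: (41.09+27.99)/2 × 1 = 34.54
  [1→5]: (27.99+6.02)/2 × 4 = 68.02
  [5→6]: (6.02+4.10)/2 × 1 = 5.06
  [6→6.5]: (4.10+3.39)/2 × 0.5 = 1.8725
  [6.5→7]: (3.39+2.79)/2 × 0.5 = 1.545
  Sum = 111.0375 mg/L·hr
Extrapolated tail: C_last / k_e = 2.79 / 0.384 = 7.266
AUC_0→∞ = 111.0375 + 7.266 = 118.3035 mg/L·hr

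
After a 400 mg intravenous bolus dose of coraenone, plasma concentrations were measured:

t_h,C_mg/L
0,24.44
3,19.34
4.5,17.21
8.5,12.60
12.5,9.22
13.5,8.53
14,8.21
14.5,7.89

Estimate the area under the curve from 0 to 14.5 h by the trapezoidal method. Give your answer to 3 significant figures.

Trapezoidal AUC_0→14.5:
  [0→3]: (24.44+19.34)/2 × 3 = 65.67
  [3→4.5]: (19.34+17.21)/2 × 1.5 = 27.4125
  [4.5→8.5]: (17.21+12.60)/2 × 4 = 59.62
  [8.5→12.5]: (12.60+9.22)/2 × 4 = 43.64
  [12.5→13.5]: (9.22+8.53)/2 × 1 = 8.875
  [13.5→14]: (8.53+8.21)/2 × 0.5 = 4.185
  [14→14.5]: (8.21+7.89)/2 × 0.5 = 4.025
  Sum = 213.4275 mg/L·h

AUC = 213 mg/L·h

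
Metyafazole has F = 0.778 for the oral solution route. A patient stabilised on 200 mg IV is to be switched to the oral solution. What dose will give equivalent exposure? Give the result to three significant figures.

For equal systemic exposure: F × D_ev = D_iv
D_ev = D_iv / F = 200 / 0.778 = 257.069 mg

D_oral = 257 mg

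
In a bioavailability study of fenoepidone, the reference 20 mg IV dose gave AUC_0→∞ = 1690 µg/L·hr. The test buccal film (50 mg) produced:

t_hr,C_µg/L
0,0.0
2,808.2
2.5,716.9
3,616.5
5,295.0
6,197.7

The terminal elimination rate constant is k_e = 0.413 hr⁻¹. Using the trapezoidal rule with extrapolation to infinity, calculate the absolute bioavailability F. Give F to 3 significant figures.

F = 0.748

Trapezoidal AUC_0→6 (buccal film):
  [0→2]: (0.0+808.2)/2 × 2 = 808.2
  [2→2.5]: (808.2+716.9)/2 × 0.5 = 381.275
  [2.5→3]: (716.9+616.5)/2 × 0.5 = 333.35
  [3→5]: (616.5+295.0)/2 × 2 = 911.5
  [5→6]: (295.0+197.7)/2 × 1 = 246.35
  Sum = 2680.675 µg/L·hr
Tail: C_last/k_e = 197.7/0.413 = 478.692
AUC_0→∞ (buccal film) = 2680.675 + 478.692 = 3159.367 µg/L·hr
F = (AUC_ev/D_ev)/(AUC_iv/D_iv) = (3159.367/50)/(1690/20) = 63.18734/84.5 = 0.7478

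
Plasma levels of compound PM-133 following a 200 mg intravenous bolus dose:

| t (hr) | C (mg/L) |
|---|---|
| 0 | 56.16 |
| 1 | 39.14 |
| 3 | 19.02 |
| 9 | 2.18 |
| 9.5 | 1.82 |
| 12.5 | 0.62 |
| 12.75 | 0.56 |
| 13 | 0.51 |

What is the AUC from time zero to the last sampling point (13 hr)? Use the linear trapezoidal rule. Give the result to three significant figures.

AUC = 174 mg/L·hr

Trapezoidal AUC_0→13:
  [0→1]: (56.16+39.14)/2 × 1 = 47.65
  [1→3]: (39.14+19.02)/2 × 2 = 58.16
  [3→9]: (19.02+2.18)/2 × 6 = 63.6
  [9→9.5]: (2.18+1.82)/2 × 0.5 = 1.0
  [9.5→12.5]: (1.82+0.62)/2 × 3 = 3.66
  [12.5→12.75]: (0.62+0.56)/2 × 0.25 = 0.1475
  [12.75→13]: (0.56+0.51)/2 × 0.25 = 0.13375
  Sum = 174.35125 mg/L·hr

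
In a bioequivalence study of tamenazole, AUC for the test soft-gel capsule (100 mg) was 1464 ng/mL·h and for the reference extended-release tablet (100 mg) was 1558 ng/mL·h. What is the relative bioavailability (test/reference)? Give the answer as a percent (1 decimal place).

F_rel = 94.0%

F_rel = (AUC_test/D_test) / (AUC_ref/D_ref)
      = (1464/100) / (1558/100)
      = 14.64 / 15.58 = 0.9397 = 93.97%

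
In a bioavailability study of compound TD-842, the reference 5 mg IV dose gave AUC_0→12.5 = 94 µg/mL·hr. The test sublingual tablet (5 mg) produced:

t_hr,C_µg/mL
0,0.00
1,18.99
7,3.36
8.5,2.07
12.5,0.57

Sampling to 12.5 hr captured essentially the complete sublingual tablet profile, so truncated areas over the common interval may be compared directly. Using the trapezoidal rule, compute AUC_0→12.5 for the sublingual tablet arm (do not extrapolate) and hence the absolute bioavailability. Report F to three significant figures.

F = 0.914

Trapezoidal AUC_0→12.5 (sublingual tablet):
  [0→1]: (0.00+18.99)/2 × 1 = 9.495
  [1→7]: (18.99+3.36)/2 × 6 = 67.05
  [7→8.5]: (3.36+2.07)/2 × 1.5 = 4.0725
  [8.5→12.5]: (2.07+0.57)/2 × 4 = 5.28
  Sum = 85.8975 µg/mL·hr
F = (AUC_ev/D_ev)/(AUC_iv/D_iv) = (85.8975/5)/(94/5) = 17.1795/18.8 = 0.9138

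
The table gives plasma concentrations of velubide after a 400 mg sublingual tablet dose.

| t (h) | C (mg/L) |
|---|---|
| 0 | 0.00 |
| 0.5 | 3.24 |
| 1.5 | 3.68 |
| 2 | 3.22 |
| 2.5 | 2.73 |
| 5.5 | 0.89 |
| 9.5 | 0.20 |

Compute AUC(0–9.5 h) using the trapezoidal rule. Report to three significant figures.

AUC = 15.1 mg/L·h

Trapezoidal AUC_0→9.5:
  [0→0.5]: (0.00+3.24)/2 × 0.5 = 0.81
  [0.5→1.5]: (3.24+3.68)/2 × 1 = 3.46
  [1.5→2]: (3.68+3.22)/2 × 0.5 = 1.725
  [2→2.5]: (3.22+2.73)/2 × 0.5 = 1.4875
  [2.5→5.5]: (2.73+0.89)/2 × 3 = 5.43
  [5.5→9.5]: (0.89+0.20)/2 × 4 = 2.18
  Sum = 15.0925 mg/L·h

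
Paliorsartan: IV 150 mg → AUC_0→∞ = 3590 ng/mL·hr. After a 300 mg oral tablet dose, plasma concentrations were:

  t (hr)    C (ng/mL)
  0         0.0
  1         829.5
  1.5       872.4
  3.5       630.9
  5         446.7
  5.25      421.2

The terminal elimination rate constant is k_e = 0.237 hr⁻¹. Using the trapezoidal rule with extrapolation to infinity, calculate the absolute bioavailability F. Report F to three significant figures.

Trapezoidal AUC_0→5.25 (oral tablet):
  [0→1]: (0.0+829.5)/2 × 1 = 414.75
  [1→1.5]: (829.5+872.4)/2 × 0.5 = 425.475
  [1.5→3.5]: (872.4+630.9)/2 × 2 = 1503.3
  [3.5→5]: (630.9+446.7)/2 × 1.5 = 808.2
  [5→5.25]: (446.7+421.2)/2 × 0.25 = 108.4875
  Sum = 3260.2125 ng/mL·hr
Tail: C_last/k_e = 421.2/0.237 = 1777.215
AUC_0→∞ (oral tablet) = 3260.2125 + 1777.215 = 5037.4275 ng/mL·hr
F = (AUC_ev/D_ev)/(AUC_iv/D_iv) = (5037.4275/300)/(3590/150) = 16.791425/23.9333 = 0.7016

F = 0.702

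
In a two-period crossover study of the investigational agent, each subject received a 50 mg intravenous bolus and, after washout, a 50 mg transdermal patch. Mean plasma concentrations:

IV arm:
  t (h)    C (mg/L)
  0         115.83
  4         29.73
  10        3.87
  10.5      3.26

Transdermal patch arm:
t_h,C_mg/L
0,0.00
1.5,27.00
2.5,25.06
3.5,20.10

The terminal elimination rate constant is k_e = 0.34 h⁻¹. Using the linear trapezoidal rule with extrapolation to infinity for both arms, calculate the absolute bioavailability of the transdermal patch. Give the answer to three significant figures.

Trapezoidal AUC_0→10.5 (IV):
  [0→4]: (115.83+29.73)/2 × 4 = 291.12
  [4→10]: (29.73+3.87)/2 × 6 = 100.8
  [10→10.5]: (3.87+3.26)/2 × 0.5 = 1.7825
  Sum = 393.7025 mg/L·h
IV tail: 3.26/0.34 = 9.588; AUC_iv,0→∞ = 393.7025 + 9.588 = 403.2905 mg/L·h
Trapezoidal AUC_0→3.5 (transdermal patch):
  [0→1.5]: (0.00+27.00)/2 × 1.5 = 20.25
  [1.5→2.5]: (27.00+25.06)/2 × 1 = 26.03
  [2.5→3.5]: (25.06+20.10)/2 × 1 = 22.58
  Sum = 68.86 mg/L·h
transdermal patch tail: 20.10/0.34 = 59.118; AUC_ev,0→∞ = 68.86 + 59.118 = 127.978 mg/L·h
F = (AUC_ev/D_ev)/(AUC_iv/D_iv) = (127.978/50)/(403.2905/50) = 2.55956/8.06581 = 0.3173

F = 0.317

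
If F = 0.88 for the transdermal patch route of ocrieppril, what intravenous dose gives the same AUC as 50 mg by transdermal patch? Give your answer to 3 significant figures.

Systemic exposure from an extravascular dose = F × D_ev, so the equivalent IV dose is F × D_ev.
D_iv = F × D_ev = 0.88 × 50 = 44 mg

D_iv = 44.0 mg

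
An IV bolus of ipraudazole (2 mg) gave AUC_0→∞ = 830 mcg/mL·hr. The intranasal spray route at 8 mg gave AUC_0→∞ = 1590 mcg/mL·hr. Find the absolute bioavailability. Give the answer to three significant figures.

F = 0.479

F = (AUC_ev / D_ev) / (AUC_iv / D_iv)
  = (1590/8) / (830/2)
  = 198.75 / 415 = 0.4789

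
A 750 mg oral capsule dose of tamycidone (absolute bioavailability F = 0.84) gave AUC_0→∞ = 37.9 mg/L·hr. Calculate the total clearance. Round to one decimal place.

CL = F × Dose / AUC_0→∞
   = 0.84 × 750 / 37.9 = 16.6227 L/hr

CL = 16.6 L/hr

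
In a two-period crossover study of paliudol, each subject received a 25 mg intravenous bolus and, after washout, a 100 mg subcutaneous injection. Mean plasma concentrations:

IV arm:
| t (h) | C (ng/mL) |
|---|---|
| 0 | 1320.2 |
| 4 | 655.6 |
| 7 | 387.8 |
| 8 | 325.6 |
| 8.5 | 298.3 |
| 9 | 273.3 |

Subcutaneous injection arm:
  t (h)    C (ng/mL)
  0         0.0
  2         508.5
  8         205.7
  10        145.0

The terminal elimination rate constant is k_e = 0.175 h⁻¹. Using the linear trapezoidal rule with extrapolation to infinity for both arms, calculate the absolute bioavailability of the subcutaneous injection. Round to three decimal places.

F = 0.124

Trapezoidal AUC_0→9 (IV):
  [0→4]: (1320.2+655.6)/2 × 4 = 3951.6
  [4→7]: (655.6+387.8)/2 × 3 = 1565.1
  [7→8]: (387.8+325.6)/2 × 1 = 356.7
  [8→8.5]: (325.6+298.3)/2 × 0.5 = 155.975
  [8.5→9]: (298.3+273.3)/2 × 0.5 = 142.9
  Sum = 6172.275 ng/mL·h
IV tail: 273.3/0.175 = 1561.714; AUC_iv,0→∞ = 6172.275 + 1561.714 = 7733.989 ng/mL·h
Trapezoidal AUC_0→10 (subcutaneous injection):
  [0→2]: (0.0+508.5)/2 × 2 = 508.5
  [2→8]: (508.5+205.7)/2 × 6 = 2142.6
  [8→10]: (205.7+145.0)/2 × 2 = 350.7
  Sum = 3001.8 ng/mL·h
subcutaneous injection tail: 145.0/0.175 = 828.571; AUC_ev,0→∞ = 3001.8 + 828.571 = 3830.371 ng/mL·h
F = (AUC_ev/D_ev)/(AUC_iv/D_iv) = (3830.371/100)/(7733.989/25) = 38.30371/309.35956 = 0.1238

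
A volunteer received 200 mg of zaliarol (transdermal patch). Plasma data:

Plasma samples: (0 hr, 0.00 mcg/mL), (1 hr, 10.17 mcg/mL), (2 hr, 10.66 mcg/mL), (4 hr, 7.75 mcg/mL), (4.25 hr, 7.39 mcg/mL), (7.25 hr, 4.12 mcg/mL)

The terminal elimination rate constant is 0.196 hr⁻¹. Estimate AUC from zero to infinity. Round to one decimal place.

Trapezoidal AUC_0→7.25:
  [0→1]: (0.00+10.17)/2 × 1 = 5.085
  [1→2]: (10.17+10.66)/2 × 1 = 10.415
  [2→4]: (10.66+7.75)/2 × 2 = 18.41
  [4→4.25]: (7.75+7.39)/2 × 0.25 = 1.8925
  [4.25→7.25]: (7.39+4.12)/2 × 3 = 17.265
  Sum = 53.0675 mcg/mL·hr
Extrapolated tail: C_last / k_e = 4.12 / 0.196 = 21.020
AUC_0→∞ = 53.0675 + 21.020 = 74.0875 mcg/mL·hr

AUC = 74.1 mcg/mL·hr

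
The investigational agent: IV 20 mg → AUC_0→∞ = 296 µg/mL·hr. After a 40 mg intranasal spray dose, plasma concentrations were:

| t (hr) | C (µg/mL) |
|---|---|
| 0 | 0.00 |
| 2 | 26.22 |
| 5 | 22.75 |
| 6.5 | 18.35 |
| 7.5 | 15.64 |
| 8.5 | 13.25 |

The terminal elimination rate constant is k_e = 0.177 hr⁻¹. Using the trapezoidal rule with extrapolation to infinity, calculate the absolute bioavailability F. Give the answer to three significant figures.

F = 0.400

Trapezoidal AUC_0→8.5 (intranasal spray):
  [0→2]: (0.00+26.22)/2 × 2 = 26.22
  [2→5]: (26.22+22.75)/2 × 3 = 73.455
  [5→6.5]: (22.75+18.35)/2 × 1.5 = 30.825
  [6.5→7.5]: (18.35+15.64)/2 × 1 = 16.995
  [7.5→8.5]: (15.64+13.25)/2 × 1 = 14.445
  Sum = 161.94 µg/mL·hr
Tail: C_last/k_e = 13.25/0.177 = 74.859
AUC_0→∞ (intranasal spray) = 161.94 + 74.859 = 236.799 µg/mL·hr
F = (AUC_ev/D_ev)/(AUC_iv/D_iv) = (236.799/40)/(296/20) = 5.919975/14.8 = 0.4000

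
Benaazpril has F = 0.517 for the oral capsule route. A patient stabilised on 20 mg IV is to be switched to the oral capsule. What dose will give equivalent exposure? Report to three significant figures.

For equal systemic exposure: F × D_ev = D_iv
D_ev = D_iv / F = 20 / 0.517 = 38.6847 mg

D_oral = 38.7 mg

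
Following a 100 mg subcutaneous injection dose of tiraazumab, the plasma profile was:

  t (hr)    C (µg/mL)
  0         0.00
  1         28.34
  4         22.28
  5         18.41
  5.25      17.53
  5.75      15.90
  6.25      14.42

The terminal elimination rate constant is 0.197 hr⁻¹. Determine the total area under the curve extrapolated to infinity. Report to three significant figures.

AUC = 204 µg/mL·hr

Trapezoidal AUC_0→6.25:
  [0→1]: (0.00+28.34)/2 × 1 = 14.17
  [1→4]: (28.34+22.28)/2 × 3 = 75.93
  [4→5]: (22.28+18.41)/2 × 1 = 20.345
  [5→5.25]: (18.41+17.53)/2 × 0.25 = 4.4925
  [5.25→5.75]: (17.53+15.90)/2 × 0.5 = 8.3575
  [5.75→6.25]: (15.90+14.42)/2 × 0.5 = 7.58
  Sum = 130.875 µg/mL·hr
Extrapolated tail: C_last / k_e = 14.42 / 0.197 = 73.198
AUC_0→∞ = 130.875 + 73.198 = 204.073 µg/mL·hr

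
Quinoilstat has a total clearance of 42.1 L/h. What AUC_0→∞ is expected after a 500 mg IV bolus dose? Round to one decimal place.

AUC_0→∞ = Dose_iv / CL
        = 500 / 42.1 = 11.8765 mg/L·h

AUC = 11.9 mg/L·h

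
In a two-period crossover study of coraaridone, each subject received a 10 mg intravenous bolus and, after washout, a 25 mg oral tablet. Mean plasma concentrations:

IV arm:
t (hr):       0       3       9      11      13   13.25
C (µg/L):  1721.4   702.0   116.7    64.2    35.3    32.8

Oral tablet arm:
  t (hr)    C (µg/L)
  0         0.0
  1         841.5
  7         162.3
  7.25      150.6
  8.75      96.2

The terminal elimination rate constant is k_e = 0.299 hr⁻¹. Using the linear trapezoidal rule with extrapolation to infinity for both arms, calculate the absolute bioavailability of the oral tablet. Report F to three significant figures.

Trapezoidal AUC_0→13.25 (IV):
  [0→3]: (1721.4+702.0)/2 × 3 = 3635.1
  [3→9]: (702.0+116.7)/2 × 6 = 2456.1
  [9→11]: (116.7+64.2)/2 × 2 = 180.9
  [11→13]: (64.2+35.3)/2 × 2 = 99.5
  [13→13.25]: (35.3+32.8)/2 × 0.25 = 8.5125
  Sum = 6380.1125 µg/L·hr
IV tail: 32.8/0.299 = 109.699; AUC_iv,0→∞ = 6380.1125 + 109.699 = 6489.8115 µg/L·hr
Trapezoidal AUC_0→8.75 (oral tablet):
  [0→1]: (0.0+841.5)/2 × 1 = 420.75
  [1→7]: (841.5+162.3)/2 × 6 = 3011.4
  [7→7.25]: (162.3+150.6)/2 × 0.25 = 39.1125
  [7.25→8.75]: (150.6+96.2)/2 × 1.5 = 185.1
  Sum = 3656.3625 µg/L·hr
oral tablet tail: 96.2/0.299 = 321.739; AUC_ev,0→∞ = 3656.3625 + 321.739 = 3978.1015 µg/L·hr
F = (AUC_ev/D_ev)/(AUC_iv/D_iv) = (3978.1015/25)/(6489.8115/10) = 159.12406/648.98115 = 0.2452

F = 0.245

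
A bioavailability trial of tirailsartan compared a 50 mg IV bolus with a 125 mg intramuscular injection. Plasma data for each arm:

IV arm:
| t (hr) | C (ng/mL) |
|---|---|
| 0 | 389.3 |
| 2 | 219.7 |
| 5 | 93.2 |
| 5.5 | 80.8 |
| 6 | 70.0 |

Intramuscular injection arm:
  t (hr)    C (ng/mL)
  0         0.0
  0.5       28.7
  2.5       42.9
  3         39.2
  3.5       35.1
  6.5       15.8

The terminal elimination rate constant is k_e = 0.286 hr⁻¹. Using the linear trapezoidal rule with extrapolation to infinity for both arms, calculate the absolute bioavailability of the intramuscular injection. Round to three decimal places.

Trapezoidal AUC_0→6 (IV):
  [0→2]: (389.3+219.7)/2 × 2 = 609.0
  [2→5]: (219.7+93.2)/2 × 3 = 469.35
  [5→5.5]: (93.2+80.8)/2 × 0.5 = 43.5
  [5.5→6]: (80.8+70.0)/2 × 0.5 = 37.7
  Sum = 1159.55 ng/mL·hr
IV tail: 70.0/0.286 = 244.755; AUC_iv,0→∞ = 1159.55 + 244.755 = 1404.305 ng/mL·hr
Trapezoidal AUC_0→6.5 (intramuscular injection):
  [0→0.5]: (0.0+28.7)/2 × 0.5 = 7.175
  [0.5→2.5]: (28.7+42.9)/2 × 2 = 71.6
  [2.5→3]: (42.9+39.2)/2 × 0.5 = 20.525
  [3→3.5]: (39.2+35.1)/2 × 0.5 = 18.575
  [3.5→6.5]: (35.1+15.8)/2 × 3 = 76.35
  Sum = 194.225 ng/mL·hr
intramuscular injection tail: 15.8/0.286 = 55.245; AUC_ev,0→∞ = 194.225 + 55.245 = 249.47 ng/mL·hr
F = (AUC_ev/D_ev)/(AUC_iv/D_iv) = (249.47/125)/(1404.305/50) = 1.99576/28.0861 = 0.0711

F = 0.071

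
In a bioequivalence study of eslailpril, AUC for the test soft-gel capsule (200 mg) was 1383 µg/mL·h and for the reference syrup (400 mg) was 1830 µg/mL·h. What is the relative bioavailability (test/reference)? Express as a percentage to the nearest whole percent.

F_rel = 151%

F_rel = (AUC_test/D_test) / (AUC_ref/D_ref)
      = (1383/200) / (1830/400)
      = 6.915 / 4.575 = 1.5115 = 151.15%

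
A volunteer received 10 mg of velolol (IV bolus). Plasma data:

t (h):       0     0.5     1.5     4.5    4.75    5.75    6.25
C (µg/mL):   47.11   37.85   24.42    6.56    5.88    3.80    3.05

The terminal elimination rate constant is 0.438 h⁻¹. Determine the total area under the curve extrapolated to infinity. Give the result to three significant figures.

AUC = 114 µg/mL·h

Trapezoidal AUC_0→6.25:
  [0→0.5]: (47.11+37.85)/2 × 0.5 = 21.24
  [0.5→1.5]: (37.85+24.42)/2 × 1 = 31.135
  [1.5→4.5]: (24.42+6.56)/2 × 3 = 46.47
  [4.5→4.75]: (6.56+5.88)/2 × 0.25 = 1.555
  [4.75→5.75]: (5.88+3.80)/2 × 1 = 4.84
  [5.75→6.25]: (3.80+3.05)/2 × 0.5 = 1.7125
  Sum = 106.9525 µg/mL·h
Extrapolated tail: C_last / k_e = 3.05 / 0.438 = 6.963
AUC_0→∞ = 106.9525 + 6.963 = 113.9155 µg/mL·h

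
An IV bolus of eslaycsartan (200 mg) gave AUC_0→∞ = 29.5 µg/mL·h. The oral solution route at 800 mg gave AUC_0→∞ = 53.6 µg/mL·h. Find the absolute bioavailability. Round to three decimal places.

F = 0.454

F = (AUC_ev / D_ev) / (AUC_iv / D_iv)
  = (53.6/800) / (29.5/200)
  = 0.067 / 0.1475 = 0.4542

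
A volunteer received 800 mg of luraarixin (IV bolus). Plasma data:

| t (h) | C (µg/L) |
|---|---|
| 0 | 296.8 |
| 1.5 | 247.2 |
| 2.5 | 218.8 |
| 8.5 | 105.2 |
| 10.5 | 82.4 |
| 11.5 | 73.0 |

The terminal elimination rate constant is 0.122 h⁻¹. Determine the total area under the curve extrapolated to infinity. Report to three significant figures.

AUC = 2480 µg/L·h

Trapezoidal AUC_0→11.5:
  [0→1.5]: (296.8+247.2)/2 × 1.5 = 408.0
  [1.5→2.5]: (247.2+218.8)/2 × 1 = 233.0
  [2.5→8.5]: (218.8+105.2)/2 × 6 = 972.0
  [8.5→10.5]: (105.2+82.4)/2 × 2 = 187.6
  [10.5→11.5]: (82.4+73.0)/2 × 1 = 77.7
  Sum = 1878.3 µg/L·h
Extrapolated tail: C_last / k_e = 73.0 / 0.122 = 598.361
AUC_0→∞ = 1878.3 + 598.361 = 2476.661 µg/L·h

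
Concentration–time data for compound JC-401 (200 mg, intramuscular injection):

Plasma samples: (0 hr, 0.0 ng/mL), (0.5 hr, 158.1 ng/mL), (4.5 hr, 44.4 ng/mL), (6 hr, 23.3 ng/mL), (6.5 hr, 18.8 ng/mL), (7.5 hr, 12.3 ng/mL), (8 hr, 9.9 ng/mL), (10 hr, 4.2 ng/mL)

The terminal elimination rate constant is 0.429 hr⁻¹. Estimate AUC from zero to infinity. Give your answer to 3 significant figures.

AUC = 551 ng/mL·hr

Trapezoidal AUC_0→10:
  [0→0.5]: (0.0+158.1)/2 × 0.5 = 39.525
  [0.5→4.5]: (158.1+44.4)/2 × 4 = 405.0
  [4.5→6]: (44.4+23.3)/2 × 1.5 = 50.775
  [6→6.5]: (23.3+18.8)/2 × 0.5 = 10.525
  [6.5→7.5]: (18.8+12.3)/2 × 1 = 15.55
  [7.5→8]: (12.3+9.9)/2 × 0.5 = 5.55
  [8→10]: (9.9+4.2)/2 × 2 = 14.1
  Sum = 541.025 ng/mL·hr
Extrapolated tail: C_last / k_e = 4.2 / 0.429 = 9.790
AUC_0→∞ = 541.025 + 9.790 = 550.815 ng/mL·hr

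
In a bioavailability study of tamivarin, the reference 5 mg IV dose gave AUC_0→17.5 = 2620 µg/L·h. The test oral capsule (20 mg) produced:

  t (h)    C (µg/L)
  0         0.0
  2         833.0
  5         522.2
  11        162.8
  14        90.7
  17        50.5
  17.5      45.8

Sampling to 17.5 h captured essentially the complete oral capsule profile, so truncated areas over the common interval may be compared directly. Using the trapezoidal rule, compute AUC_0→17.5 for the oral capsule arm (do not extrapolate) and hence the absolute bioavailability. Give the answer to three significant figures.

F = 0.528

Trapezoidal AUC_0→17.5 (oral capsule):
  [0→2]: (0.0+833.0)/2 × 2 = 833.0
  [2→5]: (833.0+522.2)/2 × 3 = 2032.8
  [5→11]: (522.2+162.8)/2 × 6 = 2055.0
  [11→14]: (162.8+90.7)/2 × 3 = 380.25
  [14→17]: (90.7+50.5)/2 × 3 = 211.8
  [17→17.5]: (50.5+45.8)/2 × 0.5 = 24.075
  Sum = 5536.925 µg/L·h
F = (AUC_ev/D_ev)/(AUC_iv/D_iv) = (5536.925/20)/(2620/5) = 276.84625/524 = 0.5283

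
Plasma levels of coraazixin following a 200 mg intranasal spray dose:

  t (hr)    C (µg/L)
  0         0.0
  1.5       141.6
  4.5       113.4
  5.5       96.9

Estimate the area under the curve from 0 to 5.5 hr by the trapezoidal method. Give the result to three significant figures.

Trapezoidal AUC_0→5.5:
  [0→1.5]: (0.0+141.6)/2 × 1.5 = 106.2
  [1.5→4.5]: (141.6+113.4)/2 × 3 = 382.5
  [4.5→5.5]: (113.4+96.9)/2 × 1 = 105.15
  Sum = 593.85 µg/L·hr

AUC = 594 µg/L·hr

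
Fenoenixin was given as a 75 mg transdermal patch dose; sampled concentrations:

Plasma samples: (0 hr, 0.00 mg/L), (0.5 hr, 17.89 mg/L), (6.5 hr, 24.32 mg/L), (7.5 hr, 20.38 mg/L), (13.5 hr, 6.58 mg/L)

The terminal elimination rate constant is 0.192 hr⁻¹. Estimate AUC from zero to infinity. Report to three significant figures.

Trapezoidal AUC_0→13.5:
  [0→0.5]: (0.00+17.89)/2 × 0.5 = 4.4725
  [0.5→6.5]: (17.89+24.32)/2 × 6 = 126.63
  [6.5→7.5]: (24.32+20.38)/2 × 1 = 22.35
  [7.5→13.5]: (20.38+6.58)/2 × 6 = 80.88
  Sum = 234.3325 mg/L·hr
Extrapolated tail: C_last / k_e = 6.58 / 0.192 = 34.271
AUC_0→∞ = 234.3325 + 34.271 = 268.6035 mg/L·hr

AUC = 269 mg/L·hr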